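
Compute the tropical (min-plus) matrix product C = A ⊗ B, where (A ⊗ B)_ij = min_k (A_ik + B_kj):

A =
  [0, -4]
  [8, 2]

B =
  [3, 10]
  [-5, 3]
A ⊗ B =
  [-9, -1]
  [-3, 5]

Apply the min-plus product entry-by-entry:
  C[0][0] = min over k of (A[0][0] + B[0][0] = 0 + 3 = 3, A[0][1] + B[1][0] = -4 + -5 = -9) = -9 (attained at k = 1)
  C[0][1] = min over k of (A[0][0] + B[0][1] = 0 + 10 = 10, A[0][1] + B[1][1] = -4 + 3 = -1) = -1 (attained at k = 1)
  C[1][0] = min over k of (A[1][0] + B[0][0] = 8 + 3 = 11, A[1][1] + B[1][0] = 2 + -5 = -3) = -3 (attained at k = 1)
  C[1][1] = min over k of (A[1][0] + B[0][1] = 8 + 10 = 18, A[1][1] + B[1][1] = 2 + 3 = 5) = 5 (attained at k = 1)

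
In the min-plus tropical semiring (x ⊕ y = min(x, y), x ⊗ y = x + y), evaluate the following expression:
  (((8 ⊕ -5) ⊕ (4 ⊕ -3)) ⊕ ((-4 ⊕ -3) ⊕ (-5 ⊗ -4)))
(((8 ⊕ -5) ⊕ (4 ⊕ -3)) ⊕ ((-4 ⊕ -3) ⊕ (-5 ⊗ -4))) = -9

Expand innermost to outermost. Recall ⊕ takes the minimum of its arguments and ⊗ takes their sum. Working out the expression (((8 ⊕ -5) ⊕ (4 ⊕ -3)) ⊕ ((-4 ⊕ -3) ⊕ (-5 ⊗ -4))) gives -9.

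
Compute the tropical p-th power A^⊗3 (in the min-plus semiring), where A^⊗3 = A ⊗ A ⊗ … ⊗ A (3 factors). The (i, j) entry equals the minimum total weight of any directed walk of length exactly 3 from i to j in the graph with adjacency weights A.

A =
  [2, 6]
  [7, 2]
A^⊗3 =
  [6, 10]
  [11, 6]

Each entry (A^⊗3)_ij equals the minimum over all length-3 walks i = v_0 → v_1 → … → v_3 = j of Σ_t A[v_t][v_{t+1}]. For example, for (i, j) = (0, 1) we minimise over 4 possible intermediate vertex sequences; the minimum is 10, attained along the walk 0 → 0 → 0 → 1.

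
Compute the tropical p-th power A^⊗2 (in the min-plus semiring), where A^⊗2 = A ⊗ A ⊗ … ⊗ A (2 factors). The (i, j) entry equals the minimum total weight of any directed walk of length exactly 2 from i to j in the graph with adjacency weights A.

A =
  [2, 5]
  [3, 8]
A^⊗2 =
  [4, 7]
  [5, 8]

Each entry (A^⊗2)_ij equals the minimum over all length-2 walks i = v_0 → v_1 → … → v_2 = j of Σ_t A[v_t][v_{t+1}]. For example, for (i, j) = (0, 1) we minimise over 2 possible intermediate vertex sequences; the minimum is 7, attained along the walk 0 → 0 → 1.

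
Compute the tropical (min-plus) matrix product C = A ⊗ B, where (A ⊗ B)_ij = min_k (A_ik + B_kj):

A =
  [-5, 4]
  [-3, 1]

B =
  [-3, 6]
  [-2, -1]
A ⊗ B =
  [-8, 1]
  [-6, 0]

Apply the min-plus product entry-by-entry:
  C[0][0] = min over k of (A[0][0] + B[0][0] = -5 + -3 = -8, A[0][1] + B[1][0] = 4 + -2 = 2) = -8 (attained at k = 0)
  C[0][1] = min over k of (A[0][0] + B[0][1] = -5 + 6 = 1, A[0][1] + B[1][1] = 4 + -1 = 3) = 1 (attained at k = 0)
  C[1][0] = min over k of (A[1][0] + B[0][0] = -3 + -3 = -6, A[1][1] + B[1][0] = 1 + -2 = -1) = -6 (attained at k = 0)
  C[1][1] = min over k of (A[1][0] + B[0][1] = -3 + 6 = 3, A[1][1] + B[1][1] = 1 + -1 = 0) = 0 (attained at k = 1)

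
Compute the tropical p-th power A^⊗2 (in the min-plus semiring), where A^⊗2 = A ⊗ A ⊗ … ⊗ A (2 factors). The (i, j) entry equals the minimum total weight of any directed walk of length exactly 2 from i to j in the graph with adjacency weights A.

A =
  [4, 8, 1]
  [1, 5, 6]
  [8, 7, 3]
A^⊗2 =
  [8, 8, 4]
  [5, 9, 2]
  [8, 10, 6]

Each entry (A^⊗2)_ij equals the minimum over all length-2 walks i = v_0 → v_1 → … → v_2 = j of Σ_t A[v_t][v_{t+1}]. For example, for (i, j) = (0, 2) we minimise over 3 possible intermediate vertex sequences; the minimum is 4, attained along the walk 0 → 2 → 2.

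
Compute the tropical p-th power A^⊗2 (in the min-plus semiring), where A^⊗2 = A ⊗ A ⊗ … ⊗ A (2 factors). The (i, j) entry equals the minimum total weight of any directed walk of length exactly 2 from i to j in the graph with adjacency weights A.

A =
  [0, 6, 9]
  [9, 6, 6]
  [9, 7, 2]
A^⊗2 =
  [0, 6, 9]
  [9, 12, 8]
  [9, 9, 4]

Each entry (A^⊗2)_ij equals the minimum over all length-2 walks i = v_0 → v_1 → … → v_2 = j of Σ_t A[v_t][v_{t+1}]. For example, for (i, j) = (0, 2) we minimise over 3 possible intermediate vertex sequences; the minimum is 9, attained along the walk 0 → 0 → 2.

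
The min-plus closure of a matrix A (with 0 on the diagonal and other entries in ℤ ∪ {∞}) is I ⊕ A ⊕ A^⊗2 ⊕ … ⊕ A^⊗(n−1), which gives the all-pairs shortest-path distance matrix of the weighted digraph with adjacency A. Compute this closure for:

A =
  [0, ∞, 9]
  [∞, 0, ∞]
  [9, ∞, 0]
Closure =
  [0, ∞, 9]
  [∞, 0, ∞]
  [9, ∞, 0]

This is the Floyd-Warshall all-pairs shortest-path computation. For each intermediate vertex k = 0, 1, …, 2, update dist[i][j] ← min(dist[i][j], dist[i][k] + dist[k][j]). The final matrix gives, for each (i, j), the minimum total weight of any directed path from i to j (possibly empty when i = j).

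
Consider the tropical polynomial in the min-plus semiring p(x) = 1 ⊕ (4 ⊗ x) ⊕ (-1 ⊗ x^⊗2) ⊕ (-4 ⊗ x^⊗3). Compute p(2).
p(2) = 1

A tropical monomial a ⊗ x^⊗i evaluates to a + i · x. Evaluating each term at x = 2:
  Term 0 contributes 1 + 0 · 2 = 1
  Term 1 contributes 4 + 1 · 2 = 6
  Term 2 contributes -1 + 2 · 2 = 3
  Term 3 contributes -4 + 3 · 2 = 2
p(2) = ⊕ of these = min[1, 6, 3, 2] = 1.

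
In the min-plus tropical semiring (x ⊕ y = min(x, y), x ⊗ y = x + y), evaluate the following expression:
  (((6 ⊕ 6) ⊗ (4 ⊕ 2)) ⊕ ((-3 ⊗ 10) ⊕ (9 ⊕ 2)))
(((6 ⊕ 6) ⊗ (4 ⊕ 2)) ⊕ ((-3 ⊗ 10) ⊕ (9 ⊕ 2))) = 2

Expand innermost to outermost. Recall ⊕ takes the minimum of its arguments and ⊗ takes their sum. Working out the expression (((6 ⊕ 6) ⊗ (4 ⊕ 2)) ⊕ ((-3 ⊗ 10) ⊕ (9 ⊕ 2))) gives 2.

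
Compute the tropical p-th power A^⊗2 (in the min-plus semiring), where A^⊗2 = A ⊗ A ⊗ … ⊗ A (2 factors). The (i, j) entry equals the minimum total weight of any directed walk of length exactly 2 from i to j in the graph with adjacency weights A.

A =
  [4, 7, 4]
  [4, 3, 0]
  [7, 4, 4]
A^⊗2 =
  [8, 8, 7]
  [7, 4, 3]
  [8, 7, 4]

Each entry (A^⊗2)_ij equals the minimum over all length-2 walks i = v_0 → v_1 → … → v_2 = j of Σ_t A[v_t][v_{t+1}]. For example, for (i, j) = (0, 2) we minimise over 3 possible intermediate vertex sequences; the minimum is 7, attained along the walk 0 → 1 → 2.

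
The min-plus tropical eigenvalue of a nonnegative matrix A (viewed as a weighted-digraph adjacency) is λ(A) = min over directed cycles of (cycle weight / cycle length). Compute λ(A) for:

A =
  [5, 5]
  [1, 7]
λ(A) = 3

Enumerate directed cycles and compute their means (weight / length). Sample:
  cycle 0 → 0: weight = 5, length = 1, mean = 5/1 ≈ 5.000
  cycle 1 → 1: weight = 7, length = 1, mean = 7/1 ≈ 7.000
  cycle 0 → 1 → 0: weight = 6, length = 2, mean = 6/2 ≈ 3.000
  cycle 1 → 0 → 1: weight = 6, length = 2, mean = 6/2 ≈ 3.000
Minimum mean = 3.000, attained e.g. along the cycle 0 → 1 → 0 with weight 6 and length 2. So λ(A) = 6/2 = 3.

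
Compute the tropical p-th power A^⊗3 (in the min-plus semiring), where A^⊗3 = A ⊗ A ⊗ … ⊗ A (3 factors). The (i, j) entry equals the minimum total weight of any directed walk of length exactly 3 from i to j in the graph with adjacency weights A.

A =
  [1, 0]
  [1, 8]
A^⊗3 =
  [2, 1]
  [2, 2]

Each entry (A^⊗3)_ij equals the minimum over all length-3 walks i = v_0 → v_1 → … → v_3 = j of Σ_t A[v_t][v_{t+1}]. For example, for (i, j) = (0, 1) we minimise over 4 possible intermediate vertex sequences; the minimum is 1, attained along the walk 0 → 1 → 0 → 1.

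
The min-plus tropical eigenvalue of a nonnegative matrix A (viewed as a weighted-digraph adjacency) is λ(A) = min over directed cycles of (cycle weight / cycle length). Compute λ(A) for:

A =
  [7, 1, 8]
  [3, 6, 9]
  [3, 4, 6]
λ(A) = 2

Enumerate directed cycles and compute their means (weight / length). Sample:
  cycle 0 → 0: weight = 7, length = 1, mean = 7/1 ≈ 7.000
  cycle 1 → 1: weight = 6, length = 1, mean = 6/1 ≈ 6.000
  cycle 2 → 2: weight = 6, length = 1, mean = 6/1 ≈ 6.000
  cycle 0 → 1 → 0: weight = 4, length = 2, mean = 4/2 ≈ 2.000
  cycle 0 → 2 → 0: weight = 11, length = 2, mean = 11/2 ≈ 5.500
  cycle 1 → 0 → 1: weight = 4, length = 2, mean = 4/2 ≈ 2.000
Minimum mean = 2.000, attained e.g. along the cycle 0 → 1 → 0 with weight 4 and length 2. So λ(A) = 4/2 = 2.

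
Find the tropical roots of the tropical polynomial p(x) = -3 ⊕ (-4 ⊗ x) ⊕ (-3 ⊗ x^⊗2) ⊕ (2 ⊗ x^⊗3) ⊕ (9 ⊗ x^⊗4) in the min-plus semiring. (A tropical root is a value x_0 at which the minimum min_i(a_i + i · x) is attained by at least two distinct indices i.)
Roots: {-7, -5, -1, 1}

Each tropical root is a break point of the lower envelope of the lines y = a_i + i · x (there are 5 lines, with slopes 0, 1, ..., 4). Only the lines that attain the minimum somewhere contribute to roots; other lines are dominated. Here the surviving (envelope) indices are i = 4, i = 3, i = 2, i = 1, i = 0.
Intersections between consecutive envelope lines give the roots: for adjacent envelope indices i < j the intersection is x = (a_i − a_j) / (j − i). Reading off the sorted break points: {-7, -5, -1, 1}.
Verification: at each break x_0, at least two indices attain the minimum of min_i(a_i + i · x_0).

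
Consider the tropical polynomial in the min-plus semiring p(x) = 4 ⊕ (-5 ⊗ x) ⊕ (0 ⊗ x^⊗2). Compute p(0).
p(0) = -5

A tropical monomial a ⊗ x^⊗i evaluates to a + i · x. Evaluating each term at x = 0:
  Term 0 contributes 4 + 0 · 0 = 4
  Term 1 contributes -5 + 1 · 0 = -5
  Term 2 contributes 0 + 2 · 0 = 0
p(0) = ⊕ of these = min[4, -5, 0] = -5.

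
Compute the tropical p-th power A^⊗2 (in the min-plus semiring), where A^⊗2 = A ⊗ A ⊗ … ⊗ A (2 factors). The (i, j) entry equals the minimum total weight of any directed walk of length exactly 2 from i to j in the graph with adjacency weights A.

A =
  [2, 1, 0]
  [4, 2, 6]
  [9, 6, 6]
A^⊗2 =
  [4, 3, 2]
  [6, 4, 4]
  [10, 8, 9]

Each entry (A^⊗2)_ij equals the minimum over all length-2 walks i = v_0 → v_1 → … → v_2 = j of Σ_t A[v_t][v_{t+1}]. For example, for (i, j) = (0, 2) we minimise over 3 possible intermediate vertex sequences; the minimum is 2, attained along the walk 0 → 0 → 2.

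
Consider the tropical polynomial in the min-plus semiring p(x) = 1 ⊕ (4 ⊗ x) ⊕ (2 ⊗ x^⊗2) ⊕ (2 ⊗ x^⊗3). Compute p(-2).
p(-2) = -4

A tropical monomial a ⊗ x^⊗i evaluates to a + i · x. Evaluating each term at x = -2:
  Term 0 contributes 1 + 0 · -2 = 1
  Term 1 contributes 4 + 1 · -2 = 2
  Term 2 contributes 2 + 2 · -2 = -2
  Term 3 contributes 2 + 3 · -2 = -4
p(-2) = ⊕ of these = min[1, 2, -2, -4] = -4.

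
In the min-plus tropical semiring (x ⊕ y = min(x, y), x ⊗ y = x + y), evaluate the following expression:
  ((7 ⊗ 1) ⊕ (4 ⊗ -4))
((7 ⊗ 1) ⊕ (4 ⊗ -4)) = 0

Expand innermost to outermost. Recall ⊕ takes the minimum of its arguments and ⊗ takes their sum. Working out the expression ((7 ⊗ 1) ⊕ (4 ⊗ -4)) gives 0.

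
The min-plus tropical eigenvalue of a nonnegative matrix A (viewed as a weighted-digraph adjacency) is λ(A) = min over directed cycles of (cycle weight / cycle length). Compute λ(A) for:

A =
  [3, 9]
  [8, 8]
λ(A) = 3

Enumerate directed cycles and compute their means (weight / length). Sample:
  cycle 0 → 0: weight = 3, length = 1, mean = 3/1 ≈ 3.000
  cycle 1 → 1: weight = 8, length = 1, mean = 8/1 ≈ 8.000
  cycle 0 → 1 → 0: weight = 17, length = 2, mean = 17/2 ≈ 8.500
  cycle 1 → 0 → 1: weight = 17, length = 2, mean = 17/2 ≈ 8.500
Minimum mean = 3.000, attained e.g. along the cycle 0 → 0 with weight 3 and length 1. So λ(A) = 3/1 = 3.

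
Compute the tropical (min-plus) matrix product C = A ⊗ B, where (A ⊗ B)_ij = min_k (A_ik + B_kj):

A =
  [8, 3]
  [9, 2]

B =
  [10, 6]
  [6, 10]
A ⊗ B =
  [9, 13]
  [8, 12]

Apply the min-plus product entry-by-entry:
  C[0][0] = min over k of (A[0][0] + B[0][0] = 8 + 10 = 18, A[0][1] + B[1][0] = 3 + 6 = 9) = 9 (attained at k = 1)
  C[0][1] = min over k of (A[0][0] + B[0][1] = 8 + 6 = 14, A[0][1] + B[1][1] = 3 + 10 = 13) = 13 (attained at k = 1)
  C[1][0] = min over k of (A[1][0] + B[0][0] = 9 + 10 = 19, A[1][1] + B[1][0] = 2 + 6 = 8) = 8 (attained at k = 1)
  C[1][1] = min over k of (A[1][0] + B[0][1] = 9 + 6 = 15, A[1][1] + B[1][1] = 2 + 10 = 12) = 12 (attained at k = 1)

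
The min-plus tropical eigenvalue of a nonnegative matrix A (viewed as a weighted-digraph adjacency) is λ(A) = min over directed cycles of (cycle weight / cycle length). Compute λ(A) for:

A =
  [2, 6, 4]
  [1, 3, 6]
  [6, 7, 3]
λ(A) = 2

Enumerate directed cycles and compute their means (weight / length). Sample:
  cycle 0 → 0: weight = 2, length = 1, mean = 2/1 ≈ 2.000
  cycle 1 → 1: weight = 3, length = 1, mean = 3/1 ≈ 3.000
  cycle 2 → 2: weight = 3, length = 1, mean = 3/1 ≈ 3.000
  cycle 0 → 1 → 0: weight = 7, length = 2, mean = 7/2 ≈ 3.500
  cycle 0 → 2 → 0: weight = 10, length = 2, mean = 10/2 ≈ 5.000
  cycle 1 → 0 → 1: weight = 7, length = 2, mean = 7/2 ≈ 3.500
Minimum mean = 2.000, attained e.g. along the cycle 0 → 0 with weight 2 and length 1. So λ(A) = 2/1 = 2.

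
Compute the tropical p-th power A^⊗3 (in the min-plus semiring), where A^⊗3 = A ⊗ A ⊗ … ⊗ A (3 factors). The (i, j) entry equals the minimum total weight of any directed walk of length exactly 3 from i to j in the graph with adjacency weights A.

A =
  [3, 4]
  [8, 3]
A^⊗3 =
  [9, 10]
  [14, 9]

Each entry (A^⊗3)_ij equals the minimum over all length-3 walks i = v_0 → v_1 → … → v_3 = j of Σ_t A[v_t][v_{t+1}]. For example, for (i, j) = (0, 1) we minimise over 4 possible intermediate vertex sequences; the minimum is 10, attained along the walk 0 → 0 → 0 → 1.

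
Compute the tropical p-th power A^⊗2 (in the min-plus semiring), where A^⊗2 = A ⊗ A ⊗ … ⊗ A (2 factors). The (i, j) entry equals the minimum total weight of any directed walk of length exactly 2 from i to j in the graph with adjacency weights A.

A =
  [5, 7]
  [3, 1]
A^⊗2 =
  [10, 8]
  [4, 2]

Each entry (A^⊗2)_ij equals the minimum over all length-2 walks i = v_0 → v_1 → … → v_2 = j of Σ_t A[v_t][v_{t+1}]. For example, for (i, j) = (0, 1) we minimise over 2 possible intermediate vertex sequences; the minimum is 8, attained along the walk 0 → 1 → 1.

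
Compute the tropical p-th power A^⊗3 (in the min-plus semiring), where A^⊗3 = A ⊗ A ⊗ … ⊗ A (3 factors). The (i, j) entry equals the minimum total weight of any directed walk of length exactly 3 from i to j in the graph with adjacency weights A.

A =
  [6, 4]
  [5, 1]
A^⊗3 =
  [10, 6]
  [7, 3]

Each entry (A^⊗3)_ij equals the minimum over all length-3 walks i = v_0 → v_1 → … → v_3 = j of Σ_t A[v_t][v_{t+1}]. For example, for (i, j) = (0, 1) we minimise over 4 possible intermediate vertex sequences; the minimum is 6, attained along the walk 0 → 1 → 1 → 1.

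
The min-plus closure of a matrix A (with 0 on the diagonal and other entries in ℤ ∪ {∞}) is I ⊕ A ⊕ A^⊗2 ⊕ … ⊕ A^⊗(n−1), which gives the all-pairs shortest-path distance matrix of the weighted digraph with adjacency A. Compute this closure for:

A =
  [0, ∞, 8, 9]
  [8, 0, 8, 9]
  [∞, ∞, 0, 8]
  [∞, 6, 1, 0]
Closure =
  [0, 15, 8, 9]
  [8, 0, 8, 9]
  [22, 14, 0, 8]
  [14, 6, 1, 0]

This is the Floyd-Warshall all-pairs shortest-path computation. For each intermediate vertex k = 0, 1, …, 3, update dist[i][j] ← min(dist[i][j], dist[i][k] + dist[k][j]). The final matrix gives, for each (i, j), the minimum total weight of any directed path from i to j (possibly empty when i = j).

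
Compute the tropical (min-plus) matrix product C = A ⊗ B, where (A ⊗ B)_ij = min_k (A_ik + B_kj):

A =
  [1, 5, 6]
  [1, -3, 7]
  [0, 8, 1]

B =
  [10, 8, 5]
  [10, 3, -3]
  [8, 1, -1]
A ⊗ B =
  [11, 7, 2]
  [7, 0, -6]
  [9, 2, 0]

Apply the min-plus product entry-by-entry:
  C[0][0] = min over k of (A[0][0] + B[0][0] = 1 + 10 = 11, A[0][1] + B[1][0] = 5 + 10 = 15, A[0][2] + B[2][0] = 6 + 8 = 14) = 11 (attained at k = 0)
  C[0][1] = min over k of (A[0][0] + B[0][1] = 1 + 8 = 9, A[0][1] + B[1][1] = 5 + 3 = 8, A[0][2] + B[2][1] = 6 + 1 = 7) = 7 (attained at k = 2)
  C[0][2] = min over k of (A[0][0] + B[0][2] = 1 + 5 = 6, A[0][1] + B[1][2] = 5 + -3 = 2, A[0][2] + B[2][2] = 6 + -1 = 5) = 2 (attained at k = 1)
  C[1][0] = min over k of (A[1][0] + B[0][0] = 1 + 10 = 11, A[1][1] + B[1][0] = -3 + 10 = 7, A[1][2] + B[2][0] = 7 + 8 = 15) = 7 (attained at k = 1)
  C[1][1] = min over k of (A[1][0] + B[0][1] = 1 + 8 = 9, A[1][1] + B[1][1] = -3 + 3 = 0, A[1][2] + B[2][1] = 7 + 1 = 8) = 0 (attained at k = 1)
  C[1][2] = min over k of (A[1][0] + B[0][2] = 1 + 5 = 6, A[1][1] + B[1][2] = -3 + -3 = -6, A[1][2] + B[2][2] = 7 + -1 = 6) = -6 (attained at k = 1)
  C[2][0] = min over k of (A[2][0] + B[0][0] = 0 + 10 = 10, A[2][1] + B[1][0] = 8 + 10 = 18, A[2][2] + B[2][0] = 1 + 8 = 9) = 9 (attained at k = 2)
  C[2][1] = min over k of (A[2][0] + B[0][1] = 0 + 8 = 8, A[2][1] + B[1][1] = 8 + 3 = 11, A[2][2] + B[2][1] = 1 + 1 = 2) = 2 (attained at k = 2)
  C[2][2] = min over k of (A[2][0] + B[0][2] = 0 + 5 = 5, A[2][1] + B[1][2] = 8 + -3 = 5, A[2][2] + B[2][2] = 1 + -1 = 0) = 0 (attained at k = 2)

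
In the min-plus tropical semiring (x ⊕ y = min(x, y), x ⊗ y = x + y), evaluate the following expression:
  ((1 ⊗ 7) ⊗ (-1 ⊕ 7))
((1 ⊗ 7) ⊗ (-1 ⊕ 7)) = 7

Expand innermost to outermost. Recall ⊕ takes the minimum of its arguments and ⊗ takes their sum. Working out the expression ((1 ⊗ 7) ⊗ (-1 ⊕ 7)) gives 7.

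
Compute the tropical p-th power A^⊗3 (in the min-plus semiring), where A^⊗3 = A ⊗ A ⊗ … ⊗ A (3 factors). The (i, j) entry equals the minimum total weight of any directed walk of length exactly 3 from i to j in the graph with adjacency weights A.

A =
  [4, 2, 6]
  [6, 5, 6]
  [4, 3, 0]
A^⊗3 =
  [10, 9, 6]
  [10, 9, 6]
  [4, 3, 0]

Each entry (A^⊗3)_ij equals the minimum over all length-3 walks i = v_0 → v_1 → … → v_3 = j of Σ_t A[v_t][v_{t+1}]. For example, for (i, j) = (0, 2) we minimise over 9 possible intermediate vertex sequences; the minimum is 6, attained along the walk 0 → 2 → 2 → 2.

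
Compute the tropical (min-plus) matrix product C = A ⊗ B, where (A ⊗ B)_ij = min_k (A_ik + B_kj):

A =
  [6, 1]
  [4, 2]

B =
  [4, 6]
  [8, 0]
A ⊗ B =
  [9, 1]
  [8, 2]

Apply the min-plus product entry-by-entry:
  C[0][0] = min over k of (A[0][0] + B[0][0] = 6 + 4 = 10, A[0][1] + B[1][0] = 1 + 8 = 9) = 9 (attained at k = 1)
  C[0][1] = min over k of (A[0][0] + B[0][1] = 6 + 6 = 12, A[0][1] + B[1][1] = 1 + 0 = 1) = 1 (attained at k = 1)
  C[1][0] = min over k of (A[1][0] + B[0][0] = 4 + 4 = 8, A[1][1] + B[1][0] = 2 + 8 = 10) = 8 (attained at k = 0)
  C[1][1] = min over k of (A[1][0] + B[0][1] = 4 + 6 = 10, A[1][1] + B[1][1] = 2 + 0 = 2) = 2 (attained at k = 1)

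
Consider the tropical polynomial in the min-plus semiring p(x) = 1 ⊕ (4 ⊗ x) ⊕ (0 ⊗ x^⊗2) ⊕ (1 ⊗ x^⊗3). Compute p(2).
p(2) = 1

A tropical monomial a ⊗ x^⊗i evaluates to a + i · x. Evaluating each term at x = 2:
  Term 0 contributes 1 + 0 · 2 = 1
  Term 1 contributes 4 + 1 · 2 = 6
  Term 2 contributes 0 + 2 · 2 = 4
  Term 3 contributes 1 + 3 · 2 = 7
p(2) = ⊕ of these = min[1, 6, 4, 7] = 1.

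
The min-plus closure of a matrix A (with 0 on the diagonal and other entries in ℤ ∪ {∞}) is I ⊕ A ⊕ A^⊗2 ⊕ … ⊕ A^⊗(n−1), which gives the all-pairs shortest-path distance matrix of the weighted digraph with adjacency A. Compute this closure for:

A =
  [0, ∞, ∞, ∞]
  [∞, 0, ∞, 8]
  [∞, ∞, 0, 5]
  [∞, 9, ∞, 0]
Closure =
  [0, ∞, ∞, ∞]
  [∞, 0, ∞, 8]
  [∞, 14, 0, 5]
  [∞, 9, ∞, 0]

This is the Floyd-Warshall all-pairs shortest-path computation. For each intermediate vertex k = 0, 1, …, 3, update dist[i][j] ← min(dist[i][j], dist[i][k] + dist[k][j]). The final matrix gives, for each (i, j), the minimum total weight of any directed path from i to j (possibly empty when i = j).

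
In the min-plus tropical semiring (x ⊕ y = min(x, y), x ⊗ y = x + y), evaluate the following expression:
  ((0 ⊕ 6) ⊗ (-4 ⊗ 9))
((0 ⊕ 6) ⊗ (-4 ⊗ 9)) = 5

Expand innermost to outermost. Recall ⊕ takes the minimum of its arguments and ⊗ takes their sum. Working out the expression ((0 ⊕ 6) ⊗ (-4 ⊗ 9)) gives 5.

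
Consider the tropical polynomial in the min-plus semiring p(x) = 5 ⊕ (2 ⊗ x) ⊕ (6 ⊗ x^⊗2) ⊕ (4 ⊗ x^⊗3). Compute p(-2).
p(-2) = -2

A tropical monomial a ⊗ x^⊗i evaluates to a + i · x. Evaluating each term at x = -2:
  Term 0 contributes 5 + 0 · -2 = 5
  Term 1 contributes 2 + 1 · -2 = 0
  Term 2 contributes 6 + 2 · -2 = 2
  Term 3 contributes 4 + 3 · -2 = -2
p(-2) = ⊕ of these = min[5, 0, 2, -2] = -2.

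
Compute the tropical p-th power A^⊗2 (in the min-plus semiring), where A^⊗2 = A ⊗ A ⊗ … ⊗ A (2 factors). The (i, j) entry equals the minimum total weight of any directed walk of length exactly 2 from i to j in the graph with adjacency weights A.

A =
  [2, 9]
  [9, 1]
A^⊗2 =
  [4, 10]
  [10, 2]

Each entry (A^⊗2)_ij equals the minimum over all length-2 walks i = v_0 → v_1 → … → v_2 = j of Σ_t A[v_t][v_{t+1}]. For example, for (i, j) = (0, 1) we minimise over 2 possible intermediate vertex sequences; the minimum is 10, attained along the walk 0 → 1 → 1.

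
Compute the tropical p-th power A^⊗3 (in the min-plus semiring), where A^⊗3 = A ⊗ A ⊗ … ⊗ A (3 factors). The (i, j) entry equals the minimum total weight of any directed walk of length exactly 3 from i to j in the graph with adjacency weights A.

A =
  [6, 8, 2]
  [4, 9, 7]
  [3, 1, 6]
A^⊗3 =
  [7, 9, 7]
  [9, 7, 12]
  [8, 6, 7]

Each entry (A^⊗3)_ij equals the minimum over all length-3 walks i = v_0 → v_1 → … → v_3 = j of Σ_t A[v_t][v_{t+1}]. For example, for (i, j) = (0, 2) we minimise over 9 possible intermediate vertex sequences; the minimum is 7, attained along the walk 0 → 2 → 0 → 2.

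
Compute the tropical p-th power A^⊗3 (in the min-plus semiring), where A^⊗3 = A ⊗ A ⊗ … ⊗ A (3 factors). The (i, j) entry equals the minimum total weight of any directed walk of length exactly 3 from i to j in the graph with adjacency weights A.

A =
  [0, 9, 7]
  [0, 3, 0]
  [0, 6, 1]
A^⊗3 =
  [0, 9, 7]
  [0, 7, 2]
  [0, 8, 3]

Each entry (A^⊗3)_ij equals the minimum over all length-3 walks i = v_0 → v_1 → … → v_3 = j of Σ_t A[v_t][v_{t+1}]. For example, for (i, j) = (0, 2) we minimise over 9 possible intermediate vertex sequences; the minimum is 7, attained along the walk 0 → 0 → 0 → 2.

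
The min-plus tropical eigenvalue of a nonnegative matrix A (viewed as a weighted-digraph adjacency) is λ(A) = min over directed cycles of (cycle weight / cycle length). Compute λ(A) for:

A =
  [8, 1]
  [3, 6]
λ(A) = 2

Enumerate directed cycles and compute their means (weight / length). Sample:
  cycle 0 → 0: weight = 8, length = 1, mean = 8/1 ≈ 8.000
  cycle 1 → 1: weight = 6, length = 1, mean = 6/1 ≈ 6.000
  cycle 0 → 1 → 0: weight = 4, length = 2, mean = 4/2 ≈ 2.000
  cycle 1 → 0 → 1: weight = 4, length = 2, mean = 4/2 ≈ 2.000
Minimum mean = 2.000, attained e.g. along the cycle 0 → 1 → 0 with weight 4 and length 2. So λ(A) = 4/2 = 2.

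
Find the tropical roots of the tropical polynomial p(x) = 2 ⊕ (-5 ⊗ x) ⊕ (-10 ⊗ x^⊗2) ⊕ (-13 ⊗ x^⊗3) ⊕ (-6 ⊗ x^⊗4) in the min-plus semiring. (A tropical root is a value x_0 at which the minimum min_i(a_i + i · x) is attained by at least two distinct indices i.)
Roots: {-7, 3, 5, 7}

Each tropical root is a break point of the lower envelope of the lines y = a_i + i · x (there are 5 lines, with slopes 0, 1, ..., 4). Only the lines that attain the minimum somewhere contribute to roots; other lines are dominated. Here the surviving (envelope) indices are i = 4, i = 3, i = 2, i = 1, i = 0.
Intersections between consecutive envelope lines give the roots: for adjacent envelope indices i < j the intersection is x = (a_i − a_j) / (j − i). Reading off the sorted break points: {-7, 3, 5, 7}.
Verification: at each break x_0, at least two indices attain the minimum of min_i(a_i + i · x_0).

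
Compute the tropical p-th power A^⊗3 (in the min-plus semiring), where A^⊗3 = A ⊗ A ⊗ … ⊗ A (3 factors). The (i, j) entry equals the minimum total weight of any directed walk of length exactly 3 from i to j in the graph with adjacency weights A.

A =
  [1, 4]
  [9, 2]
A^⊗3 =
  [3, 6]
  [11, 6]

Each entry (A^⊗3)_ij equals the minimum over all length-3 walks i = v_0 → v_1 → … → v_3 = j of Σ_t A[v_t][v_{t+1}]. For example, for (i, j) = (0, 1) we minimise over 4 possible intermediate vertex sequences; the minimum is 6, attained along the walk 0 → 0 → 0 → 1.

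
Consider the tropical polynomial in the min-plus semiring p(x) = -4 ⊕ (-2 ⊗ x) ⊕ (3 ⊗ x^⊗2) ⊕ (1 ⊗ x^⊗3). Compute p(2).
p(2) = -4

A tropical monomial a ⊗ x^⊗i evaluates to a + i · x. Evaluating each term at x = 2:
  Term 0 contributes -4 + 0 · 2 = -4
  Term 1 contributes -2 + 1 · 2 = 0
  Term 2 contributes 3 + 2 · 2 = 7
  Term 3 contributes 1 + 3 · 2 = 7
p(2) = ⊕ of these = min[-4, 0, 7, 7] = -4.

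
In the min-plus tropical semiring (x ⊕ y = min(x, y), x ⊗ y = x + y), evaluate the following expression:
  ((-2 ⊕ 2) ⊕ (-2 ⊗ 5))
((-2 ⊕ 2) ⊕ (-2 ⊗ 5)) = -2

Expand innermost to outermost. Recall ⊕ takes the minimum of its arguments and ⊗ takes their sum. Working out the expression ((-2 ⊕ 2) ⊕ (-2 ⊗ 5)) gives -2.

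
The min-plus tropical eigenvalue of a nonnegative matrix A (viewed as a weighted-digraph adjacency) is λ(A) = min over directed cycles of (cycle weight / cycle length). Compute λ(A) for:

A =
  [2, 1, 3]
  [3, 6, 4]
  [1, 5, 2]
λ(A) = 2

Enumerate directed cycles and compute their means (weight / length). Sample:
  cycle 0 → 0: weight = 2, length = 1, mean = 2/1 ≈ 2.000
  cycle 1 → 1: weight = 6, length = 1, mean = 6/1 ≈ 6.000
  cycle 2 → 2: weight = 2, length = 1, mean = 2/1 ≈ 2.000
  cycle 0 → 1 → 0: weight = 4, length = 2, mean = 4/2 ≈ 2.000
  cycle 0 → 2 → 0: weight = 4, length = 2, mean = 4/2 ≈ 2.000
  cycle 1 → 0 → 1: weight = 4, length = 2, mean = 4/2 ≈ 2.000
Minimum mean = 2.000, attained e.g. along the cycle 0 → 0 with weight 2 and length 1. So λ(A) = 2/1 = 2.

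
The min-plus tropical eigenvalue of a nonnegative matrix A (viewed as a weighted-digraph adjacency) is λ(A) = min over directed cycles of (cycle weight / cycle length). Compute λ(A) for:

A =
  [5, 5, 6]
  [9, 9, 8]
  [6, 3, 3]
λ(A) = 3

Enumerate directed cycles and compute their means (weight / length). Sample:
  cycle 0 → 0: weight = 5, length = 1, mean = 5/1 ≈ 5.000
  cycle 1 → 1: weight = 9, length = 1, mean = 9/1 ≈ 9.000
  cycle 2 → 2: weight = 3, length = 1, mean = 3/1 ≈ 3.000
  cycle 0 → 1 → 0: weight = 14, length = 2, mean = 14/2 ≈ 7.000
  cycle 0 → 2 → 0: weight = 12, length = 2, mean = 12/2 ≈ 6.000
  cycle 1 → 0 → 1: weight = 14, length = 2, mean = 14/2 ≈ 7.000
Minimum mean = 3.000, attained e.g. along the cycle 2 → 2 with weight 3 and length 1. So λ(A) = 3/1 = 3.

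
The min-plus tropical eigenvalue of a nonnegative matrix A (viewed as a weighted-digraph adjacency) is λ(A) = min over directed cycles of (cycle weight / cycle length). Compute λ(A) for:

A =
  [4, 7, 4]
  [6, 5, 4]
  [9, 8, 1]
λ(A) = 1

Enumerate directed cycles and compute their means (weight / length). Sample:
  cycle 0 → 0: weight = 4, length = 1, mean = 4/1 ≈ 4.000
  cycle 1 → 1: weight = 5, length = 1, mean = 5/1 ≈ 5.000
  cycle 2 → 2: weight = 1, length = 1, mean = 1/1 ≈ 1.000
  cycle 0 → 1 → 0: weight = 13, length = 2, mean = 13/2 ≈ 6.500
  cycle 0 → 2 → 0: weight = 13, length = 2, mean = 13/2 ≈ 6.500
  cycle 1 → 0 → 1: weight = 13, length = 2, mean = 13/2 ≈ 6.500
Minimum mean = 1.000, attained e.g. along the cycle 2 → 2 with weight 1 and length 1. So λ(A) = 1/1 = 1.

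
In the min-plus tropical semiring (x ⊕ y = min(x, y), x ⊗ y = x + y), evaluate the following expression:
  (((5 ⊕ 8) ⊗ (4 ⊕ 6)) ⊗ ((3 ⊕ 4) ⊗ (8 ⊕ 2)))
(((5 ⊕ 8) ⊗ (4 ⊕ 6)) ⊗ ((3 ⊕ 4) ⊗ (8 ⊕ 2))) = 14

Expand innermost to outermost. Recall ⊕ takes the minimum of its arguments and ⊗ takes their sum. Working out the expression (((5 ⊕ 8) ⊗ (4 ⊕ 6)) ⊗ ((3 ⊕ 4) ⊗ (8 ⊕ 2))) gives 14.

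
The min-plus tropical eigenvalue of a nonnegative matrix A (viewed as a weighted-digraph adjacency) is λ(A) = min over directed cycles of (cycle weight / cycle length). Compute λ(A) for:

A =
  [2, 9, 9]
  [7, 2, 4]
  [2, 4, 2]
λ(A) = 2

Enumerate directed cycles and compute their means (weight / length). Sample:
  cycle 0 → 0: weight = 2, length = 1, mean = 2/1 ≈ 2.000
  cycle 1 → 1: weight = 2, length = 1, mean = 2/1 ≈ 2.000
  cycle 2 → 2: weight = 2, length = 1, mean = 2/1 ≈ 2.000
  cycle 0 → 1 → 0: weight = 16, length = 2, mean = 16/2 ≈ 8.000
  cycle 0 → 2 → 0: weight = 11, length = 2, mean = 11/2 ≈ 5.500
  cycle 1 → 0 → 1: weight = 16, length = 2, mean = 16/2 ≈ 8.000
Minimum mean = 2.000, attained e.g. along the cycle 0 → 0 with weight 2 and length 1. So λ(A) = 2/1 = 2.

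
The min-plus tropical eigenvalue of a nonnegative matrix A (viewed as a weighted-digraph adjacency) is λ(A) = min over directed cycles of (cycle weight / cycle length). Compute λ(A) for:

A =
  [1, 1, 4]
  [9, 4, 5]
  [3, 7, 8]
λ(A) = 1

Enumerate directed cycles and compute their means (weight / length). Sample:
  cycle 0 → 0: weight = 1, length = 1, mean = 1/1 ≈ 1.000
  cycle 1 → 1: weight = 4, length = 1, mean = 4/1 ≈ 4.000
  cycle 2 → 2: weight = 8, length = 1, mean = 8/1 ≈ 8.000
  cycle 0 → 1 → 0: weight = 10, length = 2, mean = 10/2 ≈ 5.000
  cycle 0 → 2 → 0: weight = 7, length = 2, mean = 7/2 ≈ 3.500
  cycle 1 → 0 → 1: weight = 10, length = 2, mean = 10/2 ≈ 5.000
Minimum mean = 1.000, attained e.g. along the cycle 0 → 0 with weight 1 and length 1. So λ(A) = 1/1 = 1.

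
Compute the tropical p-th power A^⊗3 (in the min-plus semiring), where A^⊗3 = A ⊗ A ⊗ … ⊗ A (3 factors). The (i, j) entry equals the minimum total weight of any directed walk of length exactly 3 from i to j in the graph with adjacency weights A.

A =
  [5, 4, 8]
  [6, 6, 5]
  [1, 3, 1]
A^⊗3 =
  [10, 12, 10]
  [7, 9, 7]
  [3, 5, 3]

Each entry (A^⊗3)_ij equals the minimum over all length-3 walks i = v_0 → v_1 → … → v_3 = j of Σ_t A[v_t][v_{t+1}]. For example, for (i, j) = (0, 2) we minimise over 9 possible intermediate vertex sequences; the minimum is 10, attained along the walk 0 → 1 → 2 → 2.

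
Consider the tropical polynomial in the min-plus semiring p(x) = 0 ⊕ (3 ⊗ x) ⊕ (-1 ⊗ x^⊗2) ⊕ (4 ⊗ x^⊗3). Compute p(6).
p(6) = 0

A tropical monomial a ⊗ x^⊗i evaluates to a + i · x. Evaluating each term at x = 6:
  Term 0 contributes 0 + 0 · 6 = 0
  Term 1 contributes 3 + 1 · 6 = 9
  Term 2 contributes -1 + 2 · 6 = 11
  Term 3 contributes 4 + 3 · 6 = 22
p(6) = ⊕ of these = min[0, 9, 11, 22] = 0.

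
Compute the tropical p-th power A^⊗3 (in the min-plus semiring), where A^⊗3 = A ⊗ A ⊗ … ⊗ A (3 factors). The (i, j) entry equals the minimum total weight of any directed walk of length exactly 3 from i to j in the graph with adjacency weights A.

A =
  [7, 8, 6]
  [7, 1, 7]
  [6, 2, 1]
A^⊗3 =
  [13, 9, 8]
  [9, 3, 9]
  [8, 4, 3]

Each entry (A^⊗3)_ij equals the minimum over all length-3 walks i = v_0 → v_1 → … → v_3 = j of Σ_t A[v_t][v_{t+1}]. For example, for (i, j) = (0, 2) we minimise over 9 possible intermediate vertex sequences; the minimum is 8, attained along the walk 0 → 2 → 2 → 2.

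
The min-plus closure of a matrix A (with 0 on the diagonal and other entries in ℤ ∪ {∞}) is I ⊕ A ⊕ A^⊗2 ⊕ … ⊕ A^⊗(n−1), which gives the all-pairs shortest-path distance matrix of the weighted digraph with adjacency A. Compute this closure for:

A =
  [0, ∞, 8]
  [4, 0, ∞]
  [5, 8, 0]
Closure =
  [0, 16, 8]
  [4, 0, 12]
  [5, 8, 0]

This is the Floyd-Warshall all-pairs shortest-path computation. For each intermediate vertex k = 0, 1, …, 2, update dist[i][j] ← min(dist[i][j], dist[i][k] + dist[k][j]). The final matrix gives, for each (i, j), the minimum total weight of any directed path from i to j (possibly empty when i = j).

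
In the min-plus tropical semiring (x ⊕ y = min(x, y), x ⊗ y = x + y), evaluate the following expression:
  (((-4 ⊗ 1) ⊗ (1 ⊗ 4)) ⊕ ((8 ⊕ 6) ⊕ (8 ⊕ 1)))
(((-4 ⊗ 1) ⊗ (1 ⊗ 4)) ⊕ ((8 ⊕ 6) ⊕ (8 ⊕ 1))) = 1

Expand innermost to outermost. Recall ⊕ takes the minimum of its arguments and ⊗ takes their sum. Working out the expression (((-4 ⊗ 1) ⊗ (1 ⊗ 4)) ⊕ ((8 ⊕ 6) ⊕ (8 ⊕ 1))) gives 1.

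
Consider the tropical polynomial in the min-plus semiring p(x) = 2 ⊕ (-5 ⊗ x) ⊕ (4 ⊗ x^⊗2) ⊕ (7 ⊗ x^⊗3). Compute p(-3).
p(-3) = -8

A tropical monomial a ⊗ x^⊗i evaluates to a + i · x. Evaluating each term at x = -3:
  Term 0 contributes 2 + 0 · -3 = 2
  Term 1 contributes -5 + 1 · -3 = -8
  Term 2 contributes 4 + 2 · -3 = -2
  Term 3 contributes 7 + 3 · -3 = -2
p(-3) = ⊕ of these = min[2, -8, -2, -2] = -8.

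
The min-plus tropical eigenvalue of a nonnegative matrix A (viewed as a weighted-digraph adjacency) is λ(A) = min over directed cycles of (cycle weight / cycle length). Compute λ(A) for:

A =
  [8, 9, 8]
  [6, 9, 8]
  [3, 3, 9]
λ(A) = 11/2

Enumerate directed cycles and compute their means (weight / length). Sample:
  cycle 0 → 0: weight = 8, length = 1, mean = 8/1 ≈ 8.000
  cycle 1 → 1: weight = 9, length = 1, mean = 9/1 ≈ 9.000
  cycle 2 → 2: weight = 9, length = 1, mean = 9/1 ≈ 9.000
  cycle 0 → 1 → 0: weight = 15, length = 2, mean = 15/2 ≈ 7.500
  cycle 0 → 2 → 0: weight = 11, length = 2, mean = 11/2 ≈ 5.500
  cycle 1 → 0 → 1: weight = 15, length = 2, mean = 15/2 ≈ 7.500
Minimum mean = 5.500, attained e.g. along the cycle 0 → 2 → 0 with weight 11 and length 2. So λ(A) = 11/2 = 11/2.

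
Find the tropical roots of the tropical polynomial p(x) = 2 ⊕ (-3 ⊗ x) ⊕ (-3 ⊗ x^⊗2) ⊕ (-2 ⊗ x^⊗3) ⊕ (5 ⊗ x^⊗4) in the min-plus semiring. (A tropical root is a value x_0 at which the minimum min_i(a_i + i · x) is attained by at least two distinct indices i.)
Roots: {-7, -1, 0, 5}

Each tropical root is a break point of the lower envelope of the lines y = a_i + i · x (there are 5 lines, with slopes 0, 1, ..., 4). Only the lines that attain the minimum somewhere contribute to roots; other lines are dominated. Here the surviving (envelope) indices are i = 4, i = 3, i = 2, i = 1, i = 0.
Intersections between consecutive envelope lines give the roots: for adjacent envelope indices i < j the intersection is x = (a_i − a_j) / (j − i). Reading off the sorted break points: {-7, -1, 0, 5}.
Verification: at each break x_0, at least two indices attain the minimum of min_i(a_i + i · x_0).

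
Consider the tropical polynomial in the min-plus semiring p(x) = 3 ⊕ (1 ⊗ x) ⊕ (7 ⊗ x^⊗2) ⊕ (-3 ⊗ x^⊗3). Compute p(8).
p(8) = 3

A tropical monomial a ⊗ x^⊗i evaluates to a + i · x. Evaluating each term at x = 8:
  Term 0 contributes 3 + 0 · 8 = 3
  Term 1 contributes 1 + 1 · 8 = 9
  Term 2 contributes 7 + 2 · 8 = 23
  Term 3 contributes -3 + 3 · 8 = 21
p(8) = ⊕ of these = min[3, 9, 23, 21] = 3.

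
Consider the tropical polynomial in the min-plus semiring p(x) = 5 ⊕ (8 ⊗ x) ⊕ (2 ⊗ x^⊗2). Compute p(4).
p(4) = 5

A tropical monomial a ⊗ x^⊗i evaluates to a + i · x. Evaluating each term at x = 4:
  Term 0 contributes 5 + 0 · 4 = 5
  Term 1 contributes 8 + 1 · 4 = 12
  Term 2 contributes 2 + 2 · 4 = 10
p(4) = ⊕ of these = min[5, 12, 10] = 5.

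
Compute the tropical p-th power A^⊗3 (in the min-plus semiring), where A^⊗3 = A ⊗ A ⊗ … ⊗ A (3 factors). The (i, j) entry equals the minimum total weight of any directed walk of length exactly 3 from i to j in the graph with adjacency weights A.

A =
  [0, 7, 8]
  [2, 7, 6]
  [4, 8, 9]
A^⊗3 =
  [0, 7, 8]
  [2, 9, 10]
  [4, 11, 12]

Each entry (A^⊗3)_ij equals the minimum over all length-3 walks i = v_0 → v_1 → … → v_3 = j of Σ_t A[v_t][v_{t+1}]. For example, for (i, j) = (0, 2) we minimise over 9 possible intermediate vertex sequences; the minimum is 8, attained along the walk 0 → 0 → 0 → 2.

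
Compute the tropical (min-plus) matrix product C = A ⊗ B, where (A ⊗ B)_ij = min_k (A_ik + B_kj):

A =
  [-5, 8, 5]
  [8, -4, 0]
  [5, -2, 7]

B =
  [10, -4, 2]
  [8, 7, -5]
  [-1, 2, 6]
A ⊗ B =
  [4, -9, -3]
  [-1, 2, -9]
  [6, 1, -7]

Apply the min-plus product entry-by-entry:
  C[0][0] = min over k of (A[0][0] + B[0][0] = -5 + 10 = 5, A[0][1] + B[1][0] = 8 + 8 = 16, A[0][2] + B[2][0] = 5 + -1 = 4) = 4 (attained at k = 2)
  C[0][1] = min over k of (A[0][0] + B[0][1] = -5 + -4 = -9, A[0][1] + B[1][1] = 8 + 7 = 15, A[0][2] + B[2][1] = 5 + 2 = 7) = -9 (attained at k = 0)
  C[0][2] = min over k of (A[0][0] + B[0][2] = -5 + 2 = -3, A[0][1] + B[1][2] = 8 + -5 = 3, A[0][2] + B[2][2] = 5 + 6 = 11) = -3 (attained at k = 0)
  C[1][0] = min over k of (A[1][0] + B[0][0] = 8 + 10 = 18, A[1][1] + B[1][0] = -4 + 8 = 4, A[1][2] + B[2][0] = 0 + -1 = -1) = -1 (attained at k = 2)
  C[1][1] = min over k of (A[1][0] + B[0][1] = 8 + -4 = 4, A[1][1] + B[1][1] = -4 + 7 = 3, A[1][2] + B[2][1] = 0 + 2 = 2) = 2 (attained at k = 2)
  C[1][2] = min over k of (A[1][0] + B[0][2] = 8 + 2 = 10, A[1][1] + B[1][2] = -4 + -5 = -9, A[1][2] + B[2][2] = 0 + 6 = 6) = -9 (attained at k = 1)
  C[2][0] = min over k of (A[2][0] + B[0][0] = 5 + 10 = 15, A[2][1] + B[1][0] = -2 + 8 = 6, A[2][2] + B[2][0] = 7 + -1 = 6) = 6 (attained at k = 1)
  C[2][1] = min over k of (A[2][0] + B[0][1] = 5 + -4 = 1, A[2][1] + B[1][1] = -2 + 7 = 5, A[2][2] + B[2][1] = 7 + 2 = 9) = 1 (attained at k = 0)
  C[2][2] = min over k of (A[2][0] + B[0][2] = 5 + 2 = 7, A[2][1] + B[1][2] = -2 + -5 = -7, A[2][2] + B[2][2] = 7 + 6 = 13) = -7 (attained at k = 1)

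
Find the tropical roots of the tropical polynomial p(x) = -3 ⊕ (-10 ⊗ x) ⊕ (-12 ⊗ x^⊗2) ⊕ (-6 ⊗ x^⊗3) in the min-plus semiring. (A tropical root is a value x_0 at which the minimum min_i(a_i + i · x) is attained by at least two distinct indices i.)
Roots: {-6, 2, 7}

Each tropical root is a break point of the lower envelope of the lines y = a_i + i · x (there are 4 lines, with slopes 0, 1, ..., 3). Only the lines that attain the minimum somewhere contribute to roots; other lines are dominated. Here the surviving (envelope) indices are i = 3, i = 2, i = 1, i = 0.
Intersections between consecutive envelope lines give the roots: for adjacent envelope indices i < j the intersection is x = (a_i − a_j) / (j − i). Reading off the sorted break points: {-6, 2, 7}.
Verification: at each break x_0, at least two indices attain the minimum of min_i(a_i + i · x_0).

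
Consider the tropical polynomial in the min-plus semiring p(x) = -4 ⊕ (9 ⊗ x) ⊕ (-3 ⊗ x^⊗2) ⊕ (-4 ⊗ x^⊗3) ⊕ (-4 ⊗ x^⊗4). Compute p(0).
p(0) = -4

A tropical monomial a ⊗ x^⊗i evaluates to a + i · x. Evaluating each term at x = 0:
  Term 0 contributes -4 + 0 · 0 = -4
  Term 1 contributes 9 + 1 · 0 = 9
  Term 2 contributes -3 + 2 · 0 = -3
  Term 3 contributes -4 + 3 · 0 = -4
  Term 4 contributes -4 + 4 · 0 = -4
p(0) = ⊕ of these = min[-4, 9, -3, -4, -4] = -4.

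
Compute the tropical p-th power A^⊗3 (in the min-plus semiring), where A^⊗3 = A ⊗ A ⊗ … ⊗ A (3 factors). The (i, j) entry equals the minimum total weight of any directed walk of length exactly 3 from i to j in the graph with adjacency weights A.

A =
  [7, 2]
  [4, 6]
A^⊗3 =
  [12, 8]
  [10, 12]

Each entry (A^⊗3)_ij equals the minimum over all length-3 walks i = v_0 → v_1 → … → v_3 = j of Σ_t A[v_t][v_{t+1}]. For example, for (i, j) = (0, 1) we minimise over 4 possible intermediate vertex sequences; the minimum is 8, attained along the walk 0 → 1 → 0 → 1.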